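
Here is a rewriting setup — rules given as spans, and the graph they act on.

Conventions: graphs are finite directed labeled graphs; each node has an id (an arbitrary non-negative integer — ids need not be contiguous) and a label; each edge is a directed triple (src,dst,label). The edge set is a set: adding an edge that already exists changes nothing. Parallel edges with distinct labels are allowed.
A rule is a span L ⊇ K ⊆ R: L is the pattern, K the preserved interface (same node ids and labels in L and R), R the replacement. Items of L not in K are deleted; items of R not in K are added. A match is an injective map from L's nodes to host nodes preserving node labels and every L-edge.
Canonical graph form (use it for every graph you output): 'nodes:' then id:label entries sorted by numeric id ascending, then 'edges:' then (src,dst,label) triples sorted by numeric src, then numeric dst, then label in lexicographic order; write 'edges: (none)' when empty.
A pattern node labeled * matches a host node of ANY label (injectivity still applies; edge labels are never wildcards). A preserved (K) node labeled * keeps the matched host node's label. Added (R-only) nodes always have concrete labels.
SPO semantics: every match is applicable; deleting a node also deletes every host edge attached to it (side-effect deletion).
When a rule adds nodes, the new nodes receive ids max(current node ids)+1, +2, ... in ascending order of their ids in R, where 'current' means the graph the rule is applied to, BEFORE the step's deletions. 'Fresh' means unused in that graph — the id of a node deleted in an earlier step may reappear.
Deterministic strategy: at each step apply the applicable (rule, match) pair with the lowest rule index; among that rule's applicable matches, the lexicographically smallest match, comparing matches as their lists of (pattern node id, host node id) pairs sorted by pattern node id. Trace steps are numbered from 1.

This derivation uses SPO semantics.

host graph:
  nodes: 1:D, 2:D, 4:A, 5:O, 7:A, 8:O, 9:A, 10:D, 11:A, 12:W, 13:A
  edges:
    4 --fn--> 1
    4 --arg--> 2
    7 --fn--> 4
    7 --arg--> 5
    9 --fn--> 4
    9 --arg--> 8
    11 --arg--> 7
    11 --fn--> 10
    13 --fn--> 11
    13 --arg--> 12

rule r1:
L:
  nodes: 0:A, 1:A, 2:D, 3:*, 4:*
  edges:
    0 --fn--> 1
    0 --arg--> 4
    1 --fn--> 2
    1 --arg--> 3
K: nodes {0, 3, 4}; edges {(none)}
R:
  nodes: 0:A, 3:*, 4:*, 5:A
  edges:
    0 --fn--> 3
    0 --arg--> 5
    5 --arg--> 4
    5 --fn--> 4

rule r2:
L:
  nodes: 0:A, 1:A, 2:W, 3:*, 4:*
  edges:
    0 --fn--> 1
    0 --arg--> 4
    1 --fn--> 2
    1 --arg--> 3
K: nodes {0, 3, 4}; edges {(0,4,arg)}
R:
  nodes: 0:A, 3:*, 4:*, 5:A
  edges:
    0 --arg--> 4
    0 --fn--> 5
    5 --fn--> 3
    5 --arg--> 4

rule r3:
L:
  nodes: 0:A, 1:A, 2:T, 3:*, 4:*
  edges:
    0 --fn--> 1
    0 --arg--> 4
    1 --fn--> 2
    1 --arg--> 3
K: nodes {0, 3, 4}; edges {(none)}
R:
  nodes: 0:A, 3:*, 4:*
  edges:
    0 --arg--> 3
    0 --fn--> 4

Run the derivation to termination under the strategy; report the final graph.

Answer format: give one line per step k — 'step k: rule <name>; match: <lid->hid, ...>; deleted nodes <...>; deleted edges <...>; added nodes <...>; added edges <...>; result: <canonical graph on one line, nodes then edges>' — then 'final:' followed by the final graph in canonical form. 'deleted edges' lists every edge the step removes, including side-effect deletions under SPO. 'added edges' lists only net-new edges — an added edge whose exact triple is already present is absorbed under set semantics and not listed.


step 1: rule r1; match: 0->7, 1->4, 2->1, 3->2, 4->5; deleted nodes 1, 4; deleted edges (4,1,fn); (4,2,arg); (7,4,fn); (7,5,arg); (9,4,fn); added nodes 14; added edges (7,2,fn); (7,14,arg); (14,5,arg); (14,5,fn); result: nodes: 2:D, 5:O, 7:A, 8:O, 9:A, 10:D, 11:A, 12:W, 13:A, 14:A edges: (7,2,fn); (7,14,arg); (9,8,arg); (11,7,arg); (11,10,fn); (13,11,fn); (13,12,arg); (14,5,arg); (14,5,fn)
step 2: rule r1; match: 0->13, 1->11, 2->10, 3->7, 4->12; deleted nodes 10, 11; deleted edges (11,7,arg); (11,10,fn); (13,11,fn); (13,12,arg); added nodes 15; added edges (13,7,fn); (13,15,arg); (15,12,arg); (15,12,fn); result: nodes: 2:D, 5:O, 7:A, 8:O, 9:A, 12:W, 13:A, 14:A, 15:A edges: (7,2,fn); (7,14,arg); (9,8,arg); (13,7,fn); (13,15,arg); (14,5,arg); (14,5,fn); (15,12,arg); (15,12,fn)
step 3: rule r1; match: 0->13, 1->7, 2->2, 3->14, 4->15; deleted nodes 2, 7; deleted edges (7,2,fn); (7,14,arg); (13,7,fn); (13,15,arg); added nodes 16; added edges (13,14,fn); (13,16,arg); (16,15,arg); (16,15,fn); result: nodes: 5:O, 8:O, 9:A, 12:W, 13:A, 14:A, 15:A, 16:A edges: (9,8,arg); (13,14,fn); (13,16,arg); (14,5,arg); (14,5,fn); (15,12,arg); (15,12,fn); (16,15,arg); (16,15,fn)
final:
nodes: 5:O, 8:O, 9:A, 12:W, 13:A, 14:A, 15:A, 16:A
edges: (9,8,arg); (13,14,fn); (13,16,arg); (14,5,arg); (14,5,fn); (15,12,arg); (15,12,fn); (16,15,arg); (16,15,fn)


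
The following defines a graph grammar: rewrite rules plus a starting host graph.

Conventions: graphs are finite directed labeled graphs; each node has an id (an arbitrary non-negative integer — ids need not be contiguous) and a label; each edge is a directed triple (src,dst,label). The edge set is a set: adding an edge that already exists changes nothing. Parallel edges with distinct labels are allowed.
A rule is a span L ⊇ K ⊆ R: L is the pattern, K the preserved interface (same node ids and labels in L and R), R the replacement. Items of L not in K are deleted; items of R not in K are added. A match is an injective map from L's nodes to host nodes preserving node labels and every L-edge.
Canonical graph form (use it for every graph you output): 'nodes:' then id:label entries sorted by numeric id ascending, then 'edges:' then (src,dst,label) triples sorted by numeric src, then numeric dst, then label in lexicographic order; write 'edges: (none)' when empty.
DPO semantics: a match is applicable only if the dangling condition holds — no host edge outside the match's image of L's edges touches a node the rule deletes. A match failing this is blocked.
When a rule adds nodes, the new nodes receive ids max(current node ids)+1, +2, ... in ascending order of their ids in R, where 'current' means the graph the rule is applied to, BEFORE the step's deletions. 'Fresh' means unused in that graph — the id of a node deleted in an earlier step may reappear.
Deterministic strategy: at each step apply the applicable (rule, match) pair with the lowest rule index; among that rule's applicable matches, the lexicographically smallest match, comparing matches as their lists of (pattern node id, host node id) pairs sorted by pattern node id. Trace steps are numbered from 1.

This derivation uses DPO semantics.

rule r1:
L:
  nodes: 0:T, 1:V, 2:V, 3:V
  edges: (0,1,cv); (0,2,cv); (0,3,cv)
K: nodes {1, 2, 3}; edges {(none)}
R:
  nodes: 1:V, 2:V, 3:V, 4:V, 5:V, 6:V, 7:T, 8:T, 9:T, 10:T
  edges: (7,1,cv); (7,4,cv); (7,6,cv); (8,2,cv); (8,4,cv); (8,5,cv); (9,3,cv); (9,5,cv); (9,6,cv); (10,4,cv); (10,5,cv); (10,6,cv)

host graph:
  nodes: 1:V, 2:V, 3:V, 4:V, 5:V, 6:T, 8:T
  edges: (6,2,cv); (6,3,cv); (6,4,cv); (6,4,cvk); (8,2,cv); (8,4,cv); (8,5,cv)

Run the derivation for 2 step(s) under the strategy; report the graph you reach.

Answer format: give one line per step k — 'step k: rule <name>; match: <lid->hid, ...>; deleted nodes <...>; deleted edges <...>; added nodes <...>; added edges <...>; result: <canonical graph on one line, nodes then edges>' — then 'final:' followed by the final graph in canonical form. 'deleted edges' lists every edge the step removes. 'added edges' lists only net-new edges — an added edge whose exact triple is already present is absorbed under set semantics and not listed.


step 1: rule r1; match: 0->8, 1->2, 2->4, 3->5; deleted nodes 8; deleted edges (8,2,cv); (8,4,cv); (8,5,cv); added nodes 9, 10, 11, 12, 13, 14, 15; added edges (12,2,cv); (12,9,cv); (12,11,cv); (13,4,cv); (13,9,cv); (13,10,cv); (14,5,cv); (14,10,cv); (14,11,cv); (15,9,cv); (15,10,cv); (15,11,cv); result: nodes: 1:V, 2:V, 3:V, 4:V, 5:V, 6:T, 9:V, 10:V, 11:V, 12:T, 13:T, 14:T, 15:T edges: (6,2,cv); (6,3,cv); (6,4,cv); (6,4,cvk); (12,2,cv); (12,9,cv); (12,11,cv); (13,4,cv); (13,9,cv); (13,10,cv); (14,5,cv); (14,10,cv); (14,11,cv); (15,9,cv); (15,10,cv); (15,11,cv)
step 2: rule r1; match: 0->12, 1->2, 2->9, 3->11; deleted nodes 12; deleted edges (12,2,cv); (12,9,cv); (12,11,cv); added nodes 16, 17, 18, 19, 20, 21, 22; added edges (19,2,cv); (19,16,cv); (19,18,cv); (20,9,cv); (20,16,cv); (20,17,cv); (21,11,cv); (21,17,cv); (21,18,cv); (22,16,cv); (22,17,cv); (22,18,cv); result: nodes: 1:V, 2:V, 3:V, 4:V, 5:V, 6:T, 9:V, 10:V, 11:V, 13:T, 14:T, 15:T, 16:V, 17:V, 18:V, 19:T, 20:T, 21:T, 22:T edges: (6,2,cv); (6,3,cv); (6,4,cv); (6,4,cvk); (13,4,cv); (13,9,cv); (13,10,cv); (14,5,cv); (14,10,cv); (14,11,cv); (15,9,cv); (15,10,cv); (15,11,cv); (19,2,cv); (19,16,cv); (19,18,cv); (20,9,cv); (20,16,cv); (20,17,cv); (21,11,cv); (21,17,cv); (21,18,cv); (22,16,cv); (22,17,cv); (22,18,cv)
final:
nodes: 1:V, 2:V, 3:V, 4:V, 5:V, 6:T, 9:V, 10:V, 11:V, 13:T, 14:T, 15:T, 16:V, 17:V, 18:V, 19:T, 20:T, 21:T, 22:T
edges: (6,2,cv); (6,3,cv); (6,4,cv); (6,4,cvk); (13,4,cv); (13,9,cv); (13,10,cv); (14,5,cv); (14,10,cv); (14,11,cv); (15,9,cv); (15,10,cv); (15,11,cv); (19,2,cv); (19,16,cv); (19,18,cv); (20,9,cv); (20,16,cv); (20,17,cv); (21,11,cv); (21,17,cv); (21,18,cv); (22,16,cv); (22,17,cv); (22,18,cv)


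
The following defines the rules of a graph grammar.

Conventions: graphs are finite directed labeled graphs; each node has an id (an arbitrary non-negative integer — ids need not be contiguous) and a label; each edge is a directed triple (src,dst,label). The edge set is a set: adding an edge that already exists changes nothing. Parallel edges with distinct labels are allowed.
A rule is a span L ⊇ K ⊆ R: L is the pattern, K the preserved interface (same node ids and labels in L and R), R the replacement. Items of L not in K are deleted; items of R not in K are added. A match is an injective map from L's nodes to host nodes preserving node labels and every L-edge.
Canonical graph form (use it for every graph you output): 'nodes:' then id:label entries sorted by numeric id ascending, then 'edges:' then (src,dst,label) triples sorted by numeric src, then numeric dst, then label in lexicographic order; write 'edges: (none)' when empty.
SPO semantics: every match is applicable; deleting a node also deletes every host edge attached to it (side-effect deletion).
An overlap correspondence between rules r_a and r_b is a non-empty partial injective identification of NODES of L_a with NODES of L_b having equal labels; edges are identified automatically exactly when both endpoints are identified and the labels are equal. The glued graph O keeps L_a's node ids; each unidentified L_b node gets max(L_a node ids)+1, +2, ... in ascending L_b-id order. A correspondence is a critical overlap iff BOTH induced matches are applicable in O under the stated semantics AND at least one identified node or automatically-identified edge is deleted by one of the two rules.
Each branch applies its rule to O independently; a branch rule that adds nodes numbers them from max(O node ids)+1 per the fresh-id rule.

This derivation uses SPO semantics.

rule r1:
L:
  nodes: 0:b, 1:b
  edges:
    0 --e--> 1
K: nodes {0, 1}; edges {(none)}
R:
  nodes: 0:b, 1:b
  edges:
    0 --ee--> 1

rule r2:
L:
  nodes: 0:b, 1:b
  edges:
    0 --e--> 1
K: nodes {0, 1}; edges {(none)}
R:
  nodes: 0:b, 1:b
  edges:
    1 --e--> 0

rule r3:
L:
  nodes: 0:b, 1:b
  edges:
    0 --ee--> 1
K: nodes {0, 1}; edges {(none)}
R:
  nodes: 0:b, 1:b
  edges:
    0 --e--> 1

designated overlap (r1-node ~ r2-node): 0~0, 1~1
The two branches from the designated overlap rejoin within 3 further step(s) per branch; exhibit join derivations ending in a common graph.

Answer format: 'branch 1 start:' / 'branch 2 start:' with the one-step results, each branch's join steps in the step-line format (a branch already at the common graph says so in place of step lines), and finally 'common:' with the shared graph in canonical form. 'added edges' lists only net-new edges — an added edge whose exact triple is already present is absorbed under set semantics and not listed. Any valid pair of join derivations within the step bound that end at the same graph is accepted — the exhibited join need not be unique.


branch 1 start:
nodes: 0:b, 1:b
edges: (0,1,ee)
branch 2 start:
nodes: 0:b, 1:b
edges: (1,0,e)
branch 1 step 1: rule r3; match: 0->0, 1->1; deleted nodes (none); deleted edges (0,1,ee); added nodes (none); added edges (0,1,e); result: nodes: 0:b, 1:b edges: (0,1,e)
branch 2 step 1: rule r2; match: 0->1, 1->0; deleted nodes (none); deleted edges (1,0,e); added nodes (none); added edges (0,1,e); result: nodes: 0:b, 1:b edges: (0,1,e)
common:
nodes: 0:b, 1:b
edges: (0,1,e)


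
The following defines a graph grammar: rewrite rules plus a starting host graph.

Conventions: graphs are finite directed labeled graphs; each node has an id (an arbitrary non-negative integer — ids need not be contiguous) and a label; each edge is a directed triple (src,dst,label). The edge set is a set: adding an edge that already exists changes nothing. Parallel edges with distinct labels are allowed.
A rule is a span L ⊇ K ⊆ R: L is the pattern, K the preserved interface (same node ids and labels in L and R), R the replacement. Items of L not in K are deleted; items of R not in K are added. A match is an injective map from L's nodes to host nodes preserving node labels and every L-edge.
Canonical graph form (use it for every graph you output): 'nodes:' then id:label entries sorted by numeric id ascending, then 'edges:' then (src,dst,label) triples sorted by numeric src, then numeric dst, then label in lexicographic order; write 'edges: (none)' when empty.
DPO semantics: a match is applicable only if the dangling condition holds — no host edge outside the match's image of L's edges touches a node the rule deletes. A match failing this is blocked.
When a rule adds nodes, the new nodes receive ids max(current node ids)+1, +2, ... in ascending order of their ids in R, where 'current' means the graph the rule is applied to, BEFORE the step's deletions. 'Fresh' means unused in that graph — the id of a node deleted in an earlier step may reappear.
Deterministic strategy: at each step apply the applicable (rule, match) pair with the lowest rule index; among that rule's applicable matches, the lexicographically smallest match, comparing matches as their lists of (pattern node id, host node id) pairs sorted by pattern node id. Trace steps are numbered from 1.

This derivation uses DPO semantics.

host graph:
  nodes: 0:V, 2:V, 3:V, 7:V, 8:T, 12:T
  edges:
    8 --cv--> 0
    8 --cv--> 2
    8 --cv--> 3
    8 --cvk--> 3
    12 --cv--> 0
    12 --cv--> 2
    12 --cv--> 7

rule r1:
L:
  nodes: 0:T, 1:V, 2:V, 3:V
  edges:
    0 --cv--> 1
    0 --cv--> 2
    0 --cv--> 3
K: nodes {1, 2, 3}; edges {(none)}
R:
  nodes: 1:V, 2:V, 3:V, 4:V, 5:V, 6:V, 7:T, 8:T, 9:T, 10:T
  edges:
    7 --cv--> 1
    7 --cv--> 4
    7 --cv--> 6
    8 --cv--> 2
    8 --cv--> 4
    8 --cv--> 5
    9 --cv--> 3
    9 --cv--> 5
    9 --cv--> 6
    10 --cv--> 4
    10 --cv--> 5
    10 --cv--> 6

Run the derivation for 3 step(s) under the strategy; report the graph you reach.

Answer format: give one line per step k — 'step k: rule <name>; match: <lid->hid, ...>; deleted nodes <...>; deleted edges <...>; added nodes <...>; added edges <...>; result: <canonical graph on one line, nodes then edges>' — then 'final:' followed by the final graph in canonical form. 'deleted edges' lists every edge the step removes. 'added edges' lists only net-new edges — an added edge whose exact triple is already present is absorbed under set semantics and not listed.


step 1: rule r1; match: 0->12, 1->0, 2->2, 3->7; deleted nodes 12; deleted edges (12,0,cv); (12,2,cv); (12,7,cv); added nodes 13, 14, 15, 16, 17, 18, 19; added edges (16,0,cv); (16,13,cv); (16,15,cv); (17,2,cv); (17,13,cv); (17,14,cv); (18,7,cv); (18,14,cv); (18,15,cv); (19,13,cv); (19,14,cv); (19,15,cv); result: nodes: 0:V, 2:V, 3:V, 7:V, 8:T, 13:V, 14:V, 15:V, 16:T, 17:T, 18:T, 19:T edges: (8,0,cv); (8,2,cv); (8,3,cv); (8,3,cvk); (16,0,cv); (16,13,cv); (16,15,cv); (17,2,cv); (17,13,cv); (17,14,cv); (18,7,cv); (18,14,cv); (18,15,cv); (19,13,cv); (19,14,cv); (19,15,cv)
step 2: rule r1; match: 0->16, 1->0, 2->13, 3->15; deleted nodes 16; deleted edges (16,0,cv); (16,13,cv); (16,15,cv); added nodes 20, 21, 22, 23, 24, 25, 26; added edges (23,0,cv); (23,20,cv); (23,22,cv); (24,13,cv); (24,20,cv); (24,21,cv); (25,15,cv); (25,21,cv); (25,22,cv); (26,20,cv); (26,21,cv); (26,22,cv); result: nodes: 0:V, 2:V, 3:V, 7:V, 8:T, 13:V, 14:V, 15:V, 17:T, 18:T, 19:T, 20:V, 21:V, 22:V, 23:T, 24:T, 25:T, 26:T edges: (8,0,cv); (8,2,cv); (8,3,cv); (8,3,cvk); (17,2,cv); (17,13,cv); (17,14,cv); (18,7,cv); (18,14,cv); (18,15,cv); (19,13,cv); (19,14,cv); (19,15,cv); (23,0,cv); (23,20,cv); (23,22,cv); (24,13,cv); (24,20,cv); (24,21,cv); (25,15,cv); (25,21,cv); (25,22,cv); (26,20,cv); (26,21,cv); (26,22,cv)
step 3: rule r1; match: 0->17, 1->2, 2->13, 3->14; deleted nodes 17; deleted edges (17,2,cv); (17,13,cv); (17,14,cv); added nodes 27, 28, 29, 30, 31, 32, 33; added edges (30,2,cv); (30,27,cv); (30,29,cv); (31,13,cv); (31,27,cv); (31,28,cv); (32,14,cv); (32,28,cv); (32,29,cv); (33,27,cv); (33,28,cv); (33,29,cv); result: nodes: 0:V, 2:V, 3:V, 7:V, 8:T, 13:V, 14:V, 15:V, 18:T, 19:T, 20:V, 21:V, 22:V, 23:T, 24:T, 25:T, 26:T, 27:V, 28:V, 29:V, 30:T, 31:T, 32:T, 33:T edges: (8,0,cv); (8,2,cv); (8,3,cv); (8,3,cvk); (18,7,cv); (18,14,cv); (18,15,cv); (19,13,cv); (19,14,cv); (19,15,cv); (23,0,cv); (23,20,cv); (23,22,cv); (24,13,cv); (24,20,cv); (24,21,cv); (25,15,cv); (25,21,cv); (25,22,cv); (26,20,cv); (26,21,cv); (26,22,cv); (30,2,cv); (30,27,cv); (30,29,cv); (31,13,cv); (31,27,cv); (31,28,cv); (32,14,cv); (32,28,cv); (32,29,cv); (33,27,cv); (33,28,cv); (33,29,cv)
final:
nodes: 0:V, 2:V, 3:V, 7:V, 8:T, 13:V, 14:V, 15:V, 18:T, 19:T, 20:V, 21:V, 22:V, 23:T, 24:T, 25:T, 26:T, 27:V, 28:V, 29:V, 30:T, 31:T, 32:T, 33:T
edges: (8,0,cv); (8,2,cv); (8,3,cv); (8,3,cvk); (18,7,cv); (18,14,cv); (18,15,cv); (19,13,cv); (19,14,cv); (19,15,cv); (23,0,cv); (23,20,cv); (23,22,cv); (24,13,cv); (24,20,cv); (24,21,cv); (25,15,cv); (25,21,cv); (25,22,cv); (26,20,cv); (26,21,cv); (26,22,cv); (30,2,cv); (30,27,cv); (30,29,cv); (31,13,cv); (31,27,cv); (31,28,cv); (32,14,cv); (32,28,cv); (32,29,cv); (33,27,cv); (33,28,cv); (33,29,cv)


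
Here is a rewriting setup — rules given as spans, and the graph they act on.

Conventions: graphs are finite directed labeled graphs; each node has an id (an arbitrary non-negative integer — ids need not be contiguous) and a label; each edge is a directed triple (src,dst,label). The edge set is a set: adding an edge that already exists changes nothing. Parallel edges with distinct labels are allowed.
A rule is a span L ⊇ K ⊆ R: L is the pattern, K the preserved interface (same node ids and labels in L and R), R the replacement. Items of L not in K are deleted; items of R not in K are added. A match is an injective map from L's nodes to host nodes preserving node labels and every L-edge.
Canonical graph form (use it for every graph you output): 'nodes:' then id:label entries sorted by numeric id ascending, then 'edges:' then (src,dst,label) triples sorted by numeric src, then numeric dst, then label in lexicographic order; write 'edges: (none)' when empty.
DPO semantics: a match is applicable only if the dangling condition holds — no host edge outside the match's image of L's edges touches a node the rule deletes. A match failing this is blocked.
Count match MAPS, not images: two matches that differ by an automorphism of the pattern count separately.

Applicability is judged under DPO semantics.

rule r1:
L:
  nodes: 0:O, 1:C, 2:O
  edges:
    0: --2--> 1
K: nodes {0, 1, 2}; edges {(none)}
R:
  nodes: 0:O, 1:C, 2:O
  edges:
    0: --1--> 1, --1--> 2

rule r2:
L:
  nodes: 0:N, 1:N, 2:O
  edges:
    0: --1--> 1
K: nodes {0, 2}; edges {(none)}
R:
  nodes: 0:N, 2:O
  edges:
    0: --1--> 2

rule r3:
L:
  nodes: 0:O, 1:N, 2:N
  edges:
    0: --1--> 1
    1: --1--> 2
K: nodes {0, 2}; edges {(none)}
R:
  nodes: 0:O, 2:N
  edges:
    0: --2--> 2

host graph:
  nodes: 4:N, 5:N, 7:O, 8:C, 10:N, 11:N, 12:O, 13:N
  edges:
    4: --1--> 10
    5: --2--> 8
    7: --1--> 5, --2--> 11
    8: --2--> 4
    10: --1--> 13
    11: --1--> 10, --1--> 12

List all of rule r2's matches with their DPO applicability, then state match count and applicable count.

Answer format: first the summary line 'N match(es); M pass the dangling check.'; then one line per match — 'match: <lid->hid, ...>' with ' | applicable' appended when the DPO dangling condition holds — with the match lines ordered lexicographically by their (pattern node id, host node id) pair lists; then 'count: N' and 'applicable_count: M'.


6 match(es); 2 pass the dangling check.
match: 0->4, 1->10, 2->7
match: 0->4, 1->10, 2->12
match: 0->10, 1->13, 2->7 | applicable
match: 0->10, 1->13, 2->12 | applicable
match: 0->11, 1->10, 2->7
match: 0->11, 1->10, 2->12
count: 6
applicable_count: 2


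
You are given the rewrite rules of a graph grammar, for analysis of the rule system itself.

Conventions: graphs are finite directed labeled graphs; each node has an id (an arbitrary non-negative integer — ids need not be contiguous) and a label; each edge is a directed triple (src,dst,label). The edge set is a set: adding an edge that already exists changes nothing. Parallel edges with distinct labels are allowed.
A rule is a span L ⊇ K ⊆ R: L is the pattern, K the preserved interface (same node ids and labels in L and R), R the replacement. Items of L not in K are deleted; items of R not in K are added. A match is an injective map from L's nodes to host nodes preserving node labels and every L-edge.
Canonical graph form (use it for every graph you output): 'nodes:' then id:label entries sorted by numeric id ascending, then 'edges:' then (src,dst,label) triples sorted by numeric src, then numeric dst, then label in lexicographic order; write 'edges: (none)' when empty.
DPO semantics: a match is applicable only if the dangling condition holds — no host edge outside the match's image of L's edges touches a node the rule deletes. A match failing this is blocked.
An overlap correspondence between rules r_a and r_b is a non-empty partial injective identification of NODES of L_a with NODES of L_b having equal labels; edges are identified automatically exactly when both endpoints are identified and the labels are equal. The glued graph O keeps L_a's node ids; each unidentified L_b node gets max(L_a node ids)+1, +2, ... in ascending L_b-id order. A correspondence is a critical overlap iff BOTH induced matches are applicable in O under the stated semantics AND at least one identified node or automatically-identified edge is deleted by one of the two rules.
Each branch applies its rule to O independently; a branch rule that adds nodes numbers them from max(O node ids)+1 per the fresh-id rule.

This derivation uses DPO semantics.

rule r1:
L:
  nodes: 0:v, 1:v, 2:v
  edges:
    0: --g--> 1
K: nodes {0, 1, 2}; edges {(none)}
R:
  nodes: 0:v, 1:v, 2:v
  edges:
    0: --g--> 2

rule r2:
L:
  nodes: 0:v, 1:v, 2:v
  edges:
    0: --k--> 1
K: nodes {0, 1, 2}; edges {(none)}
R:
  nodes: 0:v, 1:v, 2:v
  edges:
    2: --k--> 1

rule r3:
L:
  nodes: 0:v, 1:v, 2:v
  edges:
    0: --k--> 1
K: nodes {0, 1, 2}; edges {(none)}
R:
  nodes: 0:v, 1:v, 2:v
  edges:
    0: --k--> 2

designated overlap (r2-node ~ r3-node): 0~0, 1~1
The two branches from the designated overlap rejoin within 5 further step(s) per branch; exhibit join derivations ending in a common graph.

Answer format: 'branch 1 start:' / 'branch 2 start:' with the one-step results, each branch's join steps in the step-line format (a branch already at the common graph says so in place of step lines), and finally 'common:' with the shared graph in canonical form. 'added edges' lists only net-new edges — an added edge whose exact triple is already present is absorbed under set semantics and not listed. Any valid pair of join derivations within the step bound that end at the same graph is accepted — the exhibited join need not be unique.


branch 1 start:
nodes: 0:v, 1:v, 2:v, 3:v
edges: (2,1,k)
branch 2 start:
nodes: 0:v, 1:v, 2:v, 3:v
edges: (0,3,k)
branch 1 step 1: rule r2; match: 0->2, 1->1, 2->0; deleted nodes (none); deleted edges (2,1,k); added nodes (none); added edges (0,1,k); result: nodes: 0:v, 1:v, 2:v, 3:v edges: (0,1,k)
branch 2 step 1: rule r3; match: 0->0, 1->3, 2->1; deleted nodes (none); deleted edges (0,3,k); added nodes (none); added edges (0,1,k); result: nodes: 0:v, 1:v, 2:v, 3:v edges: (0,1,k)
common:
nodes: 0:v, 1:v, 2:v, 3:v
edges: (0,1,k)


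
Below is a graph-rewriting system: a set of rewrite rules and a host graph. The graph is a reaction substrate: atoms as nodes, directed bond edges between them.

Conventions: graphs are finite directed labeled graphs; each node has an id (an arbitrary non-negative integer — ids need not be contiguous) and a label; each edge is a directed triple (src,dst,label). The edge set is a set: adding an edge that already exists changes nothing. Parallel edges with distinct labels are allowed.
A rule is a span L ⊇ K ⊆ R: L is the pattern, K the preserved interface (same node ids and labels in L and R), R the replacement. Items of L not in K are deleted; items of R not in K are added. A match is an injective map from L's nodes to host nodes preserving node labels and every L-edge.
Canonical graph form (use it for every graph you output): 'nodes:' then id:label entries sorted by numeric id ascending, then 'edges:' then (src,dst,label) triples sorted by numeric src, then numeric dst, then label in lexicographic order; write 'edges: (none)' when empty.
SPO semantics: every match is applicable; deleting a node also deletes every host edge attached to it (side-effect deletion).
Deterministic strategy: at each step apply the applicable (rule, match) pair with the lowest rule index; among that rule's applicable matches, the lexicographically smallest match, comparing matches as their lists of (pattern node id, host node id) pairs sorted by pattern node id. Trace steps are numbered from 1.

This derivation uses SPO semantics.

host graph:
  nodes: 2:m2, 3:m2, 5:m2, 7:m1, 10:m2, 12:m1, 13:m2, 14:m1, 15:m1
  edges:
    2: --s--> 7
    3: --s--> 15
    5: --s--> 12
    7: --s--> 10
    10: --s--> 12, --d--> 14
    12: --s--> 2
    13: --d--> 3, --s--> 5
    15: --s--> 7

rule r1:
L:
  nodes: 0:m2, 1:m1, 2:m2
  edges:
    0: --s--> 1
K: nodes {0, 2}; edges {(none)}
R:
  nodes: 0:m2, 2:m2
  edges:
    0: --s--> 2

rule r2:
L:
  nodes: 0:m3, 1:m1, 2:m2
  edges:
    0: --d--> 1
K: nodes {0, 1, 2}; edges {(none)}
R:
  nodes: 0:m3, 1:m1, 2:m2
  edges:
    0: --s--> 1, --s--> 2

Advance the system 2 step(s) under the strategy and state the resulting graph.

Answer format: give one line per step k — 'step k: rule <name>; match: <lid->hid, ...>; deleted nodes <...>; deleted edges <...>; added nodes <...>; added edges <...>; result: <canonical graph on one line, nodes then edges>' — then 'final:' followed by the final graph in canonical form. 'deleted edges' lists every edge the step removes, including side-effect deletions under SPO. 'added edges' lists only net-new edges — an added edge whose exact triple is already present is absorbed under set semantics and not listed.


step 1: rule r1; match: 0->2, 1->7, 2->3; deleted nodes 7; deleted edges (2,7,s); (7,10,s); (15,7,s); added nodes (none); added edges (2,3,s); result: nodes: 2:m2, 3:m2, 5:m2, 10:m2, 12:m1, 13:m2, 14:m1, 15:m1 edges: (2,3,s); (3,15,s); (5,12,s); (10,12,s); (10,14,d); (12,2,s); (13,3,d); (13,5,s)
step 2: rule r1; match: 0->3, 1->15, 2->2; deleted nodes 15; deleted edges (3,15,s); added nodes (none); added edges (3,2,s); result: nodes: 2:m2, 3:m2, 5:m2, 10:m2, 12:m1, 13:m2, 14:m1 edges: (2,3,s); (3,2,s); (5,12,s); (10,12,s); (10,14,d); (12,2,s); (13,3,d); (13,5,s)
final:
nodes: 2:m2, 3:m2, 5:m2, 10:m2, 12:m1, 13:m2, 14:m1
edges: (2,3,s); (3,2,s); (5,12,s); (10,12,s); (10,14,d); (12,2,s); (13,3,d); (13,5,s)


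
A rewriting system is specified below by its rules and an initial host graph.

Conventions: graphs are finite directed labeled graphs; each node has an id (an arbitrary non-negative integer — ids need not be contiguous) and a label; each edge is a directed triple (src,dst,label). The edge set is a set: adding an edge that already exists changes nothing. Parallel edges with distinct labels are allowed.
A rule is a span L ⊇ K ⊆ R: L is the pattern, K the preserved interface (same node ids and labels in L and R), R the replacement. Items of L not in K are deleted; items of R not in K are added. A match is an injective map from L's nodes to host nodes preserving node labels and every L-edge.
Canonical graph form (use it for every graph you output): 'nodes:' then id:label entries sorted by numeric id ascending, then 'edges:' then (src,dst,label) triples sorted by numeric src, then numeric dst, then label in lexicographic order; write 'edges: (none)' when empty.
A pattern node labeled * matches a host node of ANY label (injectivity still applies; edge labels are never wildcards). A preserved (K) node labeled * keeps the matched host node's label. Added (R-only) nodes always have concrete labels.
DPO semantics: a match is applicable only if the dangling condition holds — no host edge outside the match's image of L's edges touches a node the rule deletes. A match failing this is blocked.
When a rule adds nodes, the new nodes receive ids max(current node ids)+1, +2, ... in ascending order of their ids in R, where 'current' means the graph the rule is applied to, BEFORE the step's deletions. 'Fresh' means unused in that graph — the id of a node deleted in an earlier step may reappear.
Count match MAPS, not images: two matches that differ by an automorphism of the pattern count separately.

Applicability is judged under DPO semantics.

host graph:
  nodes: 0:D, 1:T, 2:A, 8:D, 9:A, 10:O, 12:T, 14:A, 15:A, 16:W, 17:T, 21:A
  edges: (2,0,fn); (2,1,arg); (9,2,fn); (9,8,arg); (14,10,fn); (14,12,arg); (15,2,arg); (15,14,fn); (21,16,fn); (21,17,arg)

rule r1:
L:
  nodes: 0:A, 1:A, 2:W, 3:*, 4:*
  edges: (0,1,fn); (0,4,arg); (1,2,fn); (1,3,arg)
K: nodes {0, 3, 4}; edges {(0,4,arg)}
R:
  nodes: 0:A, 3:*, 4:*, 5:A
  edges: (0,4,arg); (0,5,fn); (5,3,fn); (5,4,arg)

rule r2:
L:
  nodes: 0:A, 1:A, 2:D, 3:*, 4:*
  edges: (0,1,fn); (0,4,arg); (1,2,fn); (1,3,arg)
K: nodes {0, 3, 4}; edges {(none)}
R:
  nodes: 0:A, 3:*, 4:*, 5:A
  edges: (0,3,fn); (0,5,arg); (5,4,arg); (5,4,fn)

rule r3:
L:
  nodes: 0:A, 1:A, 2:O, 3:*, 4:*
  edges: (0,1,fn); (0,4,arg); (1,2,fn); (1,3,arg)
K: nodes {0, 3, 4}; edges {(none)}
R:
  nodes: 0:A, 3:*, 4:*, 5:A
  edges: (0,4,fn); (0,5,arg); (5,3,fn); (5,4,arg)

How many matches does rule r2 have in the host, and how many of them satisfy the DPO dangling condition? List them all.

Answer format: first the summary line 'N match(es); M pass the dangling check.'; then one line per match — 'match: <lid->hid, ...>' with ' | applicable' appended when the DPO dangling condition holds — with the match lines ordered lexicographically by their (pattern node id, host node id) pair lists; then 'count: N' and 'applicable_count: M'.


1 match(es); 0 pass the dangling check.
match: 0->9, 1->2, 2->0, 3->1, 4->8
count: 1
applicable_count: 0


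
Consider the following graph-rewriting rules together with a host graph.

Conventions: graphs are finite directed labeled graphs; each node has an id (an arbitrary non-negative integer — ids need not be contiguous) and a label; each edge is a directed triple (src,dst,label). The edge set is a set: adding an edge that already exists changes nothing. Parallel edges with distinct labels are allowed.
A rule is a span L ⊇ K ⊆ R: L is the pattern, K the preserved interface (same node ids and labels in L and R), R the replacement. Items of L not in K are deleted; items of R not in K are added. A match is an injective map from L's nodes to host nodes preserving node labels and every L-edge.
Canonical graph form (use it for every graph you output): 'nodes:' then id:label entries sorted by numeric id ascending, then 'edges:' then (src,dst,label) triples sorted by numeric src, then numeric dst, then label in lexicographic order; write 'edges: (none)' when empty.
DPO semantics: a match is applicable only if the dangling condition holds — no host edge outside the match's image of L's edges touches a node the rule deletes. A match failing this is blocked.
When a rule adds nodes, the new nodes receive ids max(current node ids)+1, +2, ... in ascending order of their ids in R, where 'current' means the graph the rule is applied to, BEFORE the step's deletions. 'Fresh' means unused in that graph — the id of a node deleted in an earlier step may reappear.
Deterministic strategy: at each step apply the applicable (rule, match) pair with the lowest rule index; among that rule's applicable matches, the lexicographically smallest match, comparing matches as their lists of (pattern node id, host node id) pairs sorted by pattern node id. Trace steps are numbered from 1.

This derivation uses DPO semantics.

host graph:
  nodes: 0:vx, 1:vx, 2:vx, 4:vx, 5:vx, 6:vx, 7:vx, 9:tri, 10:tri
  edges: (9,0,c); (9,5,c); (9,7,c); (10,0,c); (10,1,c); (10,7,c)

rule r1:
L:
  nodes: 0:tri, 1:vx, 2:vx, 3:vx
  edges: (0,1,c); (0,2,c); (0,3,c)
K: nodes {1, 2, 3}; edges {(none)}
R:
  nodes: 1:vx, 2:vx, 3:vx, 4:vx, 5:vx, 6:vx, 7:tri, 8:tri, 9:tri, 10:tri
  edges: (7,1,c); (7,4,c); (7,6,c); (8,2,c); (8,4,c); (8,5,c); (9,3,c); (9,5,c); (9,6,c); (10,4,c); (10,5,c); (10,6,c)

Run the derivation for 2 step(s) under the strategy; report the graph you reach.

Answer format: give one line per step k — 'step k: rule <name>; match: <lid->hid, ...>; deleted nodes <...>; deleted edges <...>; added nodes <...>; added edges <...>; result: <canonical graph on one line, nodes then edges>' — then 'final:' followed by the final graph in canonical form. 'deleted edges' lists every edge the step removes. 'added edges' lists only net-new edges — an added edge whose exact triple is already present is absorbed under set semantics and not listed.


step 1: rule r1; match: 0->9, 1->0, 2->5, 3->7; deleted nodes 9; deleted edges (9,0,c); (9,5,c); (9,7,c); added nodes 11, 12, 13, 14, 15, 16, 17; added edges (14,0,c); (14,11,c); (14,13,c); (15,5,c); (15,11,c); (15,12,c); (16,7,c); (16,12,c); (16,13,c); (17,11,c); (17,12,c); (17,13,c); result: nodes: 0:vx, 1:vx, 2:vx, 4:vx, 5:vx, 6:vx, 7:vx, 10:tri, 11:vx, 12:vx, 13:vx, 14:tri, 15:tri, 16:tri, 17:tri edges: (10,0,c); (10,1,c); (10,7,c); (14,0,c); (14,11,c); (14,13,c); (15,5,c); (15,11,c); (15,12,c); (16,7,c); (16,12,c); (16,13,c); (17,11,c); (17,12,c); (17,13,c)
step 2: rule r1; match: 0->10, 1->0, 2->1, 3->7; deleted nodes 10; deleted edges (10,0,c); (10,1,c); (10,7,c); added nodes 18, 19, 20, 21, 22, 23, 24; added edges (21,0,c); (21,18,c); (21,20,c); (22,1,c); (22,18,c); (22,19,c); (23,7,c); (23,19,c); (23,20,c); (24,18,c); (24,19,c); (24,20,c); result: nodes: 0:vx, 1:vx, 2:vx, 4:vx, 5:vx, 6:vx, 7:vx, 11:vx, 12:vx, 13:vx, 14:tri, 15:tri, 16:tri, 17:tri, 18:vx, 19:vx, 20:vx, 21:tri, 22:tri, 23:tri, 24:tri edges: (14,0,c); (14,11,c); (14,13,c); (15,5,c); (15,11,c); (15,12,c); (16,7,c); (16,12,c); (16,13,c); (17,11,c); (17,12,c); (17,13,c); (21,0,c); (21,18,c); (21,20,c); (22,1,c); (22,18,c); (22,19,c); (23,7,c); (23,19,c); (23,20,c); (24,18,c); (24,19,c); (24,20,c)
final:
nodes: 0:vx, 1:vx, 2:vx, 4:vx, 5:vx, 6:vx, 7:vx, 11:vx, 12:vx, 13:vx, 14:tri, 15:tri, 16:tri, 17:tri, 18:vx, 19:vx, 20:vx, 21:tri, 22:tri, 23:tri, 24:tri
edges: (14,0,c); (14,11,c); (14,13,c); (15,5,c); (15,11,c); (15,12,c); (16,7,c); (16,12,c); (16,13,c); (17,11,c); (17,12,c); (17,13,c); (21,0,c); (21,18,c); (21,20,c); (22,1,c); (22,18,c); (22,19,c); (23,7,c); (23,19,c); (23,20,c); (24,18,c); (24,19,c); (24,20,c)


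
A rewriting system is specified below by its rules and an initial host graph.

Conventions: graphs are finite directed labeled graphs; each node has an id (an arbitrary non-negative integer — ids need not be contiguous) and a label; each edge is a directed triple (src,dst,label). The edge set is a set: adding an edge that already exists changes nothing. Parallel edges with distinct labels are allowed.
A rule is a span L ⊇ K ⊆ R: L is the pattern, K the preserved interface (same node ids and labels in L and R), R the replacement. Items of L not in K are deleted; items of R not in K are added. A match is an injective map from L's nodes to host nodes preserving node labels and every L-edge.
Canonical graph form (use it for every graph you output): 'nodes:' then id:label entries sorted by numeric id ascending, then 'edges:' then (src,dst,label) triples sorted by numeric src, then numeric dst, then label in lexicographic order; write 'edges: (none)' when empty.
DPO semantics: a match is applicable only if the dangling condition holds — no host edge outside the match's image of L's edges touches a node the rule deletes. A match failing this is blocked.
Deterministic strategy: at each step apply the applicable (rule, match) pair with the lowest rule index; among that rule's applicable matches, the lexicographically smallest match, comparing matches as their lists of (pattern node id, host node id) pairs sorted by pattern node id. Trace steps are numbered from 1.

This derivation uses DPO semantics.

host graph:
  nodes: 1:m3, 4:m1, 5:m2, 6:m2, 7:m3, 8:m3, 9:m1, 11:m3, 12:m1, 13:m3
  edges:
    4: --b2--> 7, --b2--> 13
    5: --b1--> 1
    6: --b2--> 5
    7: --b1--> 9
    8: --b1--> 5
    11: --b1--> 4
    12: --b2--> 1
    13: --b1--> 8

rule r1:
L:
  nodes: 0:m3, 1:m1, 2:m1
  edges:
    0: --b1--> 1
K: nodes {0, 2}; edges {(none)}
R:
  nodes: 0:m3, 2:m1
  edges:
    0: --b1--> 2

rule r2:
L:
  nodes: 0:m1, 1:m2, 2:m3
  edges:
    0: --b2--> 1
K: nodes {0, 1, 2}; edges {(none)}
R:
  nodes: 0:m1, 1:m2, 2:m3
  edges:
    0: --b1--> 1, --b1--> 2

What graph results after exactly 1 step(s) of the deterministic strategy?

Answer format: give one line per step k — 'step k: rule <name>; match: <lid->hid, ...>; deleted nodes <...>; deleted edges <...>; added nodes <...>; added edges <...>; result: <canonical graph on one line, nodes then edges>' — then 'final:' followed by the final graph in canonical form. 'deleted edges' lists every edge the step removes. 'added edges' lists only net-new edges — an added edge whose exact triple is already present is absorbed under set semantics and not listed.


step 1: rule r1; match: 0->7, 1->9, 2->4; deleted nodes 9; deleted edges (7,9,b1); added nodes (none); added edges (7,4,b1); result: nodes: 1:m3, 4:m1, 5:m2, 6:m2, 7:m3, 8:m3, 11:m3, 12:m1, 13:m3 edges: (4,7,b2); (4,13,b2); (5,1,b1); (6,5,b2); (7,4,b1); (8,5,b1); (11,4,b1); (12,1,b2); (13,8,b1)
final:
nodes: 1:m3, 4:m1, 5:m2, 6:m2, 7:m3, 8:m3, 11:m3, 12:m1, 13:m3
edges: (4,7,b2); (4,13,b2); (5,1,b1); (6,5,b2); (7,4,b1); (8,5,b1); (11,4,b1); (12,1,b2); (13,8,b1)


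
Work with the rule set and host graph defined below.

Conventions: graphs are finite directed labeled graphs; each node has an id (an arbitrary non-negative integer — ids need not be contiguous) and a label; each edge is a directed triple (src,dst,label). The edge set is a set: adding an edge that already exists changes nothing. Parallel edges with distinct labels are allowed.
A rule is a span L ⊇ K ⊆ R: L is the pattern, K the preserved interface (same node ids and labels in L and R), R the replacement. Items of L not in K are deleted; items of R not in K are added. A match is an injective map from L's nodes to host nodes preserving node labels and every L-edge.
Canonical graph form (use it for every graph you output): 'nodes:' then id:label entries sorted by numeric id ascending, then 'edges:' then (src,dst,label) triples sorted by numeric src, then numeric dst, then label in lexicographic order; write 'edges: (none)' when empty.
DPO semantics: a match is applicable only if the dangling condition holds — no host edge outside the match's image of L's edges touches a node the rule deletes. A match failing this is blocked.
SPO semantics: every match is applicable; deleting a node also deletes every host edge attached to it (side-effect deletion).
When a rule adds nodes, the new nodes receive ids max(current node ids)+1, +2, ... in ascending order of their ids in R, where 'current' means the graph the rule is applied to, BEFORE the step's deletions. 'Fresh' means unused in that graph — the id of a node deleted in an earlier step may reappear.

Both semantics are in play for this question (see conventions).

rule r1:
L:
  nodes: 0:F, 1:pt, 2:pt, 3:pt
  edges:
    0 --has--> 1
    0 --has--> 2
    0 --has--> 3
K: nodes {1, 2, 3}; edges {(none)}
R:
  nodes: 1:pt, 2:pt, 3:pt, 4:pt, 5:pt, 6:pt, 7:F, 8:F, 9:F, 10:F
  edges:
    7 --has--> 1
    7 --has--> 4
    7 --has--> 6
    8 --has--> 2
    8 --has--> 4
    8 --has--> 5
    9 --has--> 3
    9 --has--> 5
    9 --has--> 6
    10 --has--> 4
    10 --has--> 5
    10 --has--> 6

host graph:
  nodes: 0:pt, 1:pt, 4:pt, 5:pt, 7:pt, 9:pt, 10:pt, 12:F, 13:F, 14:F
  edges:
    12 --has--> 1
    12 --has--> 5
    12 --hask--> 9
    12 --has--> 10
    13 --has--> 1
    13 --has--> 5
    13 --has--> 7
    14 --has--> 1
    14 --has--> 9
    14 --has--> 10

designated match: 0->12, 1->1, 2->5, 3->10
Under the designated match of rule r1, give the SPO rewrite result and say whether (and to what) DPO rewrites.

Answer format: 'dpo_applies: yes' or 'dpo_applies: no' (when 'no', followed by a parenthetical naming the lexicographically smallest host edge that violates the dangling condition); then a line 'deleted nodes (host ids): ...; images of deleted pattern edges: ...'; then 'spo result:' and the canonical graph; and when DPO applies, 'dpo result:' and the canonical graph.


dpo_applies: no
(the rule deletes node 12, which keeps host edge (12,9,hask) outside the match image — the dangling condition fails, DPO blocks; SPO proceeds and side-deletes such edges)
deleted nodes (host ids): 12; images of deleted pattern edges: (12,1,has); (12,5,has); (12,10,has)
spo result:
nodes: 0:pt, 1:pt, 4:pt, 5:pt, 7:pt, 9:pt, 10:pt, 13:F, 14:F, 15:pt, 16:pt, 17:pt, 18:F, 19:F, 20:F, 21:F
edges: (13,1,has); (13,5,has); (13,7,has); (14,1,has); (14,9,has); (14,10,has); (18,1,has); (18,15,has); (18,17,has); (19,5,has); (19,15,has); (19,16,has); (20,10,has); (20,16,has); (20,17,has); (21,15,has); (21,16,has); (21,17,has)
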